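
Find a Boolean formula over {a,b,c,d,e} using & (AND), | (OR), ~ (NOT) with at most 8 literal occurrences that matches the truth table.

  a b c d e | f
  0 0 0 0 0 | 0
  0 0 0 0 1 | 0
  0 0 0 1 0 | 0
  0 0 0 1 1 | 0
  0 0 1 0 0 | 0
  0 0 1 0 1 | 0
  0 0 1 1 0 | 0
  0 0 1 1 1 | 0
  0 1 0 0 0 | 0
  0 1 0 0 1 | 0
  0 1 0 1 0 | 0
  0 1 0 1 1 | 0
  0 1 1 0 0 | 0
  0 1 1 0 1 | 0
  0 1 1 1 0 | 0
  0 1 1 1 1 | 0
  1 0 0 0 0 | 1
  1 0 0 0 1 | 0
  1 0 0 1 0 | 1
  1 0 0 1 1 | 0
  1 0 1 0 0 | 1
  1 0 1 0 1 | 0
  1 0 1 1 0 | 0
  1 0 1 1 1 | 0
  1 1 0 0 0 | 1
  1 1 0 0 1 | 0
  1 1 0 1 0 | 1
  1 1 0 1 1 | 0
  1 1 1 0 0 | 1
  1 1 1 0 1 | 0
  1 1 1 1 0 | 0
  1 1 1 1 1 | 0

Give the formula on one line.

  ~c = 11110000111100001111000011110000
  ~d = 11001100110011001100110011001100
  (~c | ~d) = 11111100111111001111110011111100
  ~a = 11111111111111110000000000000000
  ((~c | ~d) | ~a) = 11111111111111111111110011111100
  (c & d) = 00000011000000110000001100000011
  ~e = 10101010101010101010101010101010
  ((c & d) | ~e) = 10101011101010111010101110101011
  (((c & d) | ~e) & a) = 00000000000000001010101110101011
  (((~c | ~d) | ~a) & (((c & d) | ~e) & a)) = 00000000000000001010100010101000

(((~c | ~d) | ~a) & (((c & d) | ~e) & a))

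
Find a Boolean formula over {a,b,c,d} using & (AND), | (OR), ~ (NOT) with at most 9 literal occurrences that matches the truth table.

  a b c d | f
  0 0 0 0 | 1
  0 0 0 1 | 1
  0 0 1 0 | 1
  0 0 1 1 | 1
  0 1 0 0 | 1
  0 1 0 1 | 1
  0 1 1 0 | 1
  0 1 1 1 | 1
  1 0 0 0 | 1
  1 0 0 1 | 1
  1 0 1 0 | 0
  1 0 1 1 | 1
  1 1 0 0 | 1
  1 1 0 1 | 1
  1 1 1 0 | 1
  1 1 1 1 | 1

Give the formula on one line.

  (d | b) = 0101111101011111
  ~d = 1010101010101010
  ~b = 1111000011110000
  (~d | ~b) = 1111101011111010
  ~c = 1100110011001100
  ((~d | ~b) & ~c) = 1100100011001000
  (((~d | ~b) & ~c) | d) = 1101110111011101
  ~a = 1111111100000000
  (c & ~a) = 0011001100000000
  (~d & (c & ~a)) = 0010001000000000
  ((((~d | ~b) & ~c) | d) | (~d & (c & ~a))) = 1111111111011101
  ((d | b) | ((((~d | ~b) & ~c) | d) | (~d & (c & ~a)))) = 1111111111011111

((d | b) | ((((~d | ~b) & ~c) | d) | (~d & (c & ~a))))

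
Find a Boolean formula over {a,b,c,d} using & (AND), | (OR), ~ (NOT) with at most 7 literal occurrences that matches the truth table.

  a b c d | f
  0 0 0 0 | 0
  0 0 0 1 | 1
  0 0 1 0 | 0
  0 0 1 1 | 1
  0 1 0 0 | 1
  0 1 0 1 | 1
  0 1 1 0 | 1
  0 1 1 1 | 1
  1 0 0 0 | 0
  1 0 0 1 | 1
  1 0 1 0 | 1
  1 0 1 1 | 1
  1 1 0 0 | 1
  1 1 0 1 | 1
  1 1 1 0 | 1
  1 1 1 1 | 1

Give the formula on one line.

(d | (b | (c & a)))

  (c & a) = 0000000000110011
  (b | (c & a)) = 0000111100111111
  (d | (b | (c & a))) = 0101111101111111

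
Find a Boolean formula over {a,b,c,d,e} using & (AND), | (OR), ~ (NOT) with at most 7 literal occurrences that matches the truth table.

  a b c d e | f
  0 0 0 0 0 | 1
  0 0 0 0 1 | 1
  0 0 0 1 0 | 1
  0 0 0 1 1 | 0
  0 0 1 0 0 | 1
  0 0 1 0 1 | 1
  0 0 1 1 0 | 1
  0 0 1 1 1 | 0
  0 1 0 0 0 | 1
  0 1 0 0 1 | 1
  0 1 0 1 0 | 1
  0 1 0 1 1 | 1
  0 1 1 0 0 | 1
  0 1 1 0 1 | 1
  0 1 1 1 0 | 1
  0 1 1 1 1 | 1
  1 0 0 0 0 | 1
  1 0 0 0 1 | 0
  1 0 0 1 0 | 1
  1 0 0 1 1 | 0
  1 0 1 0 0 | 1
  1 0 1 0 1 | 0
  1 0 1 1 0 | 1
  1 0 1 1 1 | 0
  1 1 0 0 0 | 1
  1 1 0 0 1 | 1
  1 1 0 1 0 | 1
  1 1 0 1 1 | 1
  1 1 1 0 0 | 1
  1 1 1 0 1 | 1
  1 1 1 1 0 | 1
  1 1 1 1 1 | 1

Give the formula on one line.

((b | ~e) | (~d & ~a))

  ~e = 10101010101010101010101010101010
  (b | ~e) = 10101010111111111010101011111111
  ~d = 11001100110011001100110011001100
  ~a = 11111111111111110000000000000000
  (~d & ~a) = 11001100110011000000000000000000
  ((b | ~e) | (~d & ~a)) = 11101110111111111010101011111111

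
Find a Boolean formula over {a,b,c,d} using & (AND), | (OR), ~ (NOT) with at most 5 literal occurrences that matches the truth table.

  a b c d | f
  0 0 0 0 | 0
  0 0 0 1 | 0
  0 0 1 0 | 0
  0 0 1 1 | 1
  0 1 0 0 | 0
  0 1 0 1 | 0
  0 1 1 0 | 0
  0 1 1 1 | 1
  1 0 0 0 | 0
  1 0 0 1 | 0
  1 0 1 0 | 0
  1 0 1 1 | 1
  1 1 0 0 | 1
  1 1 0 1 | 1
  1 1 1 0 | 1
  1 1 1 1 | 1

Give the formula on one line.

((a & b) | (d & c))

  (a & b) = 0000000000001111
  (d & c) = 0001000100010001
  ((a & b) | (d & c)) = 0001000100011111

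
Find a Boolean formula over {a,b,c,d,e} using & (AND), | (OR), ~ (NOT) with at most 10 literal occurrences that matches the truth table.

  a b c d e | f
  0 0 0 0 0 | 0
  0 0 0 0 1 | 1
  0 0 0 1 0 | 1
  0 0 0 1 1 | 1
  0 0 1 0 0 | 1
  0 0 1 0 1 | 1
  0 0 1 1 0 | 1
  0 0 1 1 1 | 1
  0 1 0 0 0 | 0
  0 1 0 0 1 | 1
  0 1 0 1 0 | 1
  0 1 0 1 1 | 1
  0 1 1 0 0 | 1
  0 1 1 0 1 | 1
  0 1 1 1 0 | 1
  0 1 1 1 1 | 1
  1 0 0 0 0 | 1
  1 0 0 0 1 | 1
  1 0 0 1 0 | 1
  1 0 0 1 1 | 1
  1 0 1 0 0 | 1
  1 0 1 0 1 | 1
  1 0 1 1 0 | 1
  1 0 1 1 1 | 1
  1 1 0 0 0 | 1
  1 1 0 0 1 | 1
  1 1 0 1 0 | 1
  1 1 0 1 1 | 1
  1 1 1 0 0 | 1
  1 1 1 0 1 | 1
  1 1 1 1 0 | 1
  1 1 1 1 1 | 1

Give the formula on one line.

  (c | a) = 00001111000011111111111111111111
  (e | (c | a)) = 01011111010111111111111111111111
  ~a = 11111111111111110000000000000000
  (~a & d) = 00110011001100110000000000000000
  (a | (~a & d)) = 00110011001100111111111111111111
  (~a & (a | (~a & d))) = 00110011001100110000000000000000
  ((e | (c | a)) | (~a & (a | (~a & d)))) = 01111111011111111111111111111111

((e | (c | a)) | (~a & (a | (~a & d))))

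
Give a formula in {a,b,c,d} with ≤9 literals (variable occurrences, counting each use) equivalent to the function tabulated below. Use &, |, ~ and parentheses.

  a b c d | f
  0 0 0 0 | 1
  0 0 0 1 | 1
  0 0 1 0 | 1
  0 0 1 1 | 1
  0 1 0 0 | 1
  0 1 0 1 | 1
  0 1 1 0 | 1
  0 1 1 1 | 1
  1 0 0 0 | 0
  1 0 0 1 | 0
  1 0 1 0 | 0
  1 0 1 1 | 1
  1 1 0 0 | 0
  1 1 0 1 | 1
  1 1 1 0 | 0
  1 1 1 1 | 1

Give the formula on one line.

  (b | c) = 0011111100111111
  ~d = 1010101010101010
  ~a = 1111111100000000
  (d & ~a) = 0101010100000000
  (~d | (d & ~a)) = 1111111110101010
  ((b | c) | (~d | (d & ~a))) = 1111111110111111
  (~a | d) = 1111111101010101
  (((b | c) | (~d | (d & ~a))) & (~a | d)) = 1111111100010101

(((b | c) | (~d | (d & ~a))) & (~a | d))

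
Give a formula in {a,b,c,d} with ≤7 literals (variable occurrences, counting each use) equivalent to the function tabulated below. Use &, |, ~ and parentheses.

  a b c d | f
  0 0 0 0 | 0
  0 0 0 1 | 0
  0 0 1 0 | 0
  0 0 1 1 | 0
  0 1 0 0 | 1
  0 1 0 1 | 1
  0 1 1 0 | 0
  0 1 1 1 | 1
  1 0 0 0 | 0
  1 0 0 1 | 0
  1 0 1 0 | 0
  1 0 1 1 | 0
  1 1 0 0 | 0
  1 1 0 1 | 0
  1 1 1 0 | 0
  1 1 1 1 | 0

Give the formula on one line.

  ~a = 1111111100000000
  ~c = 1100110011001100
  (~c | d) = 1101110111011101
  (~a & (~c | d)) = 1101110100000000
  ((~a & (~c | d)) & b) = 0000110100000000

((~a & (~c | d)) & b)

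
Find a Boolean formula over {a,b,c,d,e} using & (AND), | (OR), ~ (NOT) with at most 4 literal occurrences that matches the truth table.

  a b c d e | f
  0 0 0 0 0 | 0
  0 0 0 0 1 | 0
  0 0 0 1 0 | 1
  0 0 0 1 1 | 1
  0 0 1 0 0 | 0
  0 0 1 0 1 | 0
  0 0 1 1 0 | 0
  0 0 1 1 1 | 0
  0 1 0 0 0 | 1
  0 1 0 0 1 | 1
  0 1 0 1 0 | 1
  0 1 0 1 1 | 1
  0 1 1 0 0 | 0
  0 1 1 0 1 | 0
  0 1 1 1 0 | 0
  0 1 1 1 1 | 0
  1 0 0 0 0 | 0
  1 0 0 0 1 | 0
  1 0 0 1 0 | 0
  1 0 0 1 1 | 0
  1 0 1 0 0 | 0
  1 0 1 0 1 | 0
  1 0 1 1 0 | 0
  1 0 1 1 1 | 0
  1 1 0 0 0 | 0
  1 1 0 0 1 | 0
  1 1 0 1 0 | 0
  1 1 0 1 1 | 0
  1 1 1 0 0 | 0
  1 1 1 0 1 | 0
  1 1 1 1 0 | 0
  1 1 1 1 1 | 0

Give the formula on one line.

  (b | d) = 00110011111111110011001111111111
  ~a = 11111111111111110000000000000000
  ((b | d) & ~a) = 00110011111111110000000000000000
  ~c = 11110000111100001111000011110000
  (((b | d) & ~a) & ~c) = 00110000111100000000000000000000

(((b | d) & ~a) & ~c)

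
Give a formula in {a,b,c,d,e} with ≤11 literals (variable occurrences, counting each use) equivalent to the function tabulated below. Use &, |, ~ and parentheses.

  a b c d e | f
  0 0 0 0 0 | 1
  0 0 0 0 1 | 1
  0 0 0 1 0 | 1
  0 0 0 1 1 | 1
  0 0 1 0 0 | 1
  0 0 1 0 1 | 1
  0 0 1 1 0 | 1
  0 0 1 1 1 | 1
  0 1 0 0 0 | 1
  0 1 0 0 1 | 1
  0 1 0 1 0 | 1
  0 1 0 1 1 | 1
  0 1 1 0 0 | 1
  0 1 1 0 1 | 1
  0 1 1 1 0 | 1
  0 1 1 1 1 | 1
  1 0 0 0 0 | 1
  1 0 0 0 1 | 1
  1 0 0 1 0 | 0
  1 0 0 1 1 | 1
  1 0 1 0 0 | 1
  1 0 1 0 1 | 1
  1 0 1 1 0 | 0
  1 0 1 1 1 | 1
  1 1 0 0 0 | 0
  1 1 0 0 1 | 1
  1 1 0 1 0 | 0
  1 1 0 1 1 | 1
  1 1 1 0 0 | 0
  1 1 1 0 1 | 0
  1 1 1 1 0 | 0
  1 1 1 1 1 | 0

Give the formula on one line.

(((e & (a & (~c | ((e | a) & ~b)))) | ~a) | (~d & ~b))

  ~c = 11110000111100001111000011110000
  (e | a) = 01010101010101011111111111111111
  ~b = 11111111000000001111111100000000
  ((e | a) & ~b) = 01010101000000001111111100000000
  (~c | ((e | a) & ~b)) = 11110101111100001111111111110000
  (a & (~c | ((e | a) & ~b))) = 00000000000000001111111111110000
  (e & (a & (~c | ((e | a) & ~b)))) = 00000000000000000101010101010000
  ~a = 11111111111111110000000000000000
  ((e & (a & (~c | ((e | a) & ~b)))) | ~a) = 11111111111111110101010101010000
  ~d = 11001100110011001100110011001100
  (~d & ~b) = 11001100000000001100110000000000
  (((e & (a & (~c | ((e | a) & ~b)))) | ~a) | (~d & ~b)) = 11111111111111111101110101010000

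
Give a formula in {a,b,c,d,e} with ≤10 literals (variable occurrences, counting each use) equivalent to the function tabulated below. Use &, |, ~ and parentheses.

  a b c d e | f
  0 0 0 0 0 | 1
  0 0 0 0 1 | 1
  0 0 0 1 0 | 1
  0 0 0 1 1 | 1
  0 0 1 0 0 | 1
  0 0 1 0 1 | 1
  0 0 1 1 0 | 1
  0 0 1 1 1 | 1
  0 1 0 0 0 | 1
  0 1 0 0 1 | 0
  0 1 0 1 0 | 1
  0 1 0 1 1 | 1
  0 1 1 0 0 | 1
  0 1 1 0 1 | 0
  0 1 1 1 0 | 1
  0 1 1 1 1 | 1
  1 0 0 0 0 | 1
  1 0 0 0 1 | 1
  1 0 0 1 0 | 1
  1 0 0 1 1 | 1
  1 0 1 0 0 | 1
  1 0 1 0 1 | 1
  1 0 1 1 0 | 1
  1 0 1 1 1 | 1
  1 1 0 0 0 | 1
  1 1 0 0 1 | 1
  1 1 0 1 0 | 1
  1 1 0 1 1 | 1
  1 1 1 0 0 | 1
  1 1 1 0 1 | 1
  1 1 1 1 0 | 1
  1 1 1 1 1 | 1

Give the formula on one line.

  (a | c) = 00001111000011111111111111111111
  ((a | c) & b) = 00000000000011110000000011111111
  ~e = 10101010101010101010101010101010
  (d | a) = 00110011001100111111111111111111
  (~e | (d | a)) = 10111011101110111111111111111111
  (((a | c) & b) & (~e | (d | a))) = 00000000000010110000000011111111
  ~b = 11111111000000001111111100000000
  (d | ~e) = 10111011101110111011101110111011
  (~b | (d | ~e)) = 11111111101110111111111110111011
  ((((a | c) & b) & (~e | (d | a))) | (~b | (d | ~e))) = 11111111101110111111111111111111

((((a | c) & b) & (~e | (d | a))) | (~b | (d | ~e)))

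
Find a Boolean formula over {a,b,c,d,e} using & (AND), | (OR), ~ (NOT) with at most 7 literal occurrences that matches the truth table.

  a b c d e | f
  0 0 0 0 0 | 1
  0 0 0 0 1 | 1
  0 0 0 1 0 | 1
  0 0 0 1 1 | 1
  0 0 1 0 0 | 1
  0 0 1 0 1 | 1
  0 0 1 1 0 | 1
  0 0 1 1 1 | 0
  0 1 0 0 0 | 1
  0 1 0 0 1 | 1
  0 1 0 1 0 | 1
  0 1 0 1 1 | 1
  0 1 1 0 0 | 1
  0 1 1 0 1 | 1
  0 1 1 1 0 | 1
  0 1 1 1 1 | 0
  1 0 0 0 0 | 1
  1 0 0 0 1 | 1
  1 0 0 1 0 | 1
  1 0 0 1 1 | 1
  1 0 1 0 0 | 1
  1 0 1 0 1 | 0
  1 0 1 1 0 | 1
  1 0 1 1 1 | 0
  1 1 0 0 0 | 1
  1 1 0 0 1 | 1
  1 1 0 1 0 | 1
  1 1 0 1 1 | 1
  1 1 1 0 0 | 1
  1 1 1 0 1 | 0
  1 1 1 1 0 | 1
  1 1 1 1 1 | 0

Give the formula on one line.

(~e | (~c | (~d & ~a)))

  ~e = 10101010101010101010101010101010
  ~c = 11110000111100001111000011110000
  ~d = 11001100110011001100110011001100
  ~a = 11111111111111110000000000000000
  (~d & ~a) = 11001100110011000000000000000000
  (~c | (~d & ~a)) = 11111100111111001111000011110000
  (~e | (~c | (~d & ~a))) = 11111110111111101111101011111010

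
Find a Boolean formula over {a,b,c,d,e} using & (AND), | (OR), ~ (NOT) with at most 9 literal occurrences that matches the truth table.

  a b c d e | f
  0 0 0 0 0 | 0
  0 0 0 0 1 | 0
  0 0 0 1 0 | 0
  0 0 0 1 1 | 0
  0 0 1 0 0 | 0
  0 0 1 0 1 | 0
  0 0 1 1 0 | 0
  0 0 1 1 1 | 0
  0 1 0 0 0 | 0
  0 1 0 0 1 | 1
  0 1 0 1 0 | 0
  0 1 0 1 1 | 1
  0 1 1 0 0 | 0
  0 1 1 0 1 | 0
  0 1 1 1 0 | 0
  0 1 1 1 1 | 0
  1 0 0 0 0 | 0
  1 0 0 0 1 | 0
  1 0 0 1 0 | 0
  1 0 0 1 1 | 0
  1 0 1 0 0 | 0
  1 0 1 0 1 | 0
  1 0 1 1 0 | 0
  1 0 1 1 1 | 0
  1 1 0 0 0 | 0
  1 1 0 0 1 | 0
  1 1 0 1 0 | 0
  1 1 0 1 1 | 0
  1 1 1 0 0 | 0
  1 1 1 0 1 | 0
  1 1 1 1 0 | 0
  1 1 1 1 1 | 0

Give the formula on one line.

(((b & ~a) & (e & ~a)) & ((~d | ~a) & ~c))

  ~a = 11111111111111110000000000000000
  (b & ~a) = 00000000111111110000000000000000
  (e & ~a) = 01010101010101010000000000000000
  ((b & ~a) & (e & ~a)) = 00000000010101010000000000000000
  ~d = 11001100110011001100110011001100
  (~d | ~a) = 11111111111111111100110011001100
  ~c = 11110000111100001111000011110000
  ((~d | ~a) & ~c) = 11110000111100001100000011000000
  (((b & ~a) & (e & ~a)) & ((~d | ~a) & ~c)) = 00000000010100000000000000000000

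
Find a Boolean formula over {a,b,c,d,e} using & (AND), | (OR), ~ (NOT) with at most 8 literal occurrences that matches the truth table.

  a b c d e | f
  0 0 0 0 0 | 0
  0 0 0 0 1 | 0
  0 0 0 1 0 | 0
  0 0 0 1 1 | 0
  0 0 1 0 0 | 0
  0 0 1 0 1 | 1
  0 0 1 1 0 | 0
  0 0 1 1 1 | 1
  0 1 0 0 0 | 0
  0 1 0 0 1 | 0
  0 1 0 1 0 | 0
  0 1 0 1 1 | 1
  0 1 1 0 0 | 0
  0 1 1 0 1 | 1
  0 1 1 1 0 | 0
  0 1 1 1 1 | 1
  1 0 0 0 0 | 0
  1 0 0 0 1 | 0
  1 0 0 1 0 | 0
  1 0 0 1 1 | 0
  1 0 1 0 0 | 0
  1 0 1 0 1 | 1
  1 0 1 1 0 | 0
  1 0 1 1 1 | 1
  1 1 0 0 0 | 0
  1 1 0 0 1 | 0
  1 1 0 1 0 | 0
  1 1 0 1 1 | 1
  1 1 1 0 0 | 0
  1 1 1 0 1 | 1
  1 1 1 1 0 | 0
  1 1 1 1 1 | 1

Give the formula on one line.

  (c & e) = 00000101000001010000010100000101
  (e & b) = 00000000010101010000000001010101
  ~d = 11001100110011001100110011001100
  ~b = 11111111000000001111111100000000
  (~d & ~b) = 11001100000000001100110000000000
  ((e & b) | (~d & ~b)) = 11001100010101011100110001010101
  (d & ((e & b) | (~d & ~b))) = 00000000000100010000000000010001
  ((c & e) | (d & ((e & b) | (~d & ~b)))) = 00000101000101010000010100010101

((c & e) | (d & ((e & b) | (~d & ~b))))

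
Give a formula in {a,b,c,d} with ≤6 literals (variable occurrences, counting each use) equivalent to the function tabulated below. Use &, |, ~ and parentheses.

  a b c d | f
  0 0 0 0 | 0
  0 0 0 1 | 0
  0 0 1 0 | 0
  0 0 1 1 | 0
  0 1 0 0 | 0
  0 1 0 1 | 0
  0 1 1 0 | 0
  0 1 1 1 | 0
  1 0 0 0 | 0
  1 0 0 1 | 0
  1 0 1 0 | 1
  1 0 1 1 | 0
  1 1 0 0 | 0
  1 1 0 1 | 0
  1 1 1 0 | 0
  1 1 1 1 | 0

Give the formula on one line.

  ~a = 1111111100000000
  ~d = 1010101010101010
  (~a | ~d) = 1111111110101010
  ~b = 1111000011110000
  ((~a | ~d) & ~b) = 1111000010100000
  (((~a | ~d) & ~b) & a) = 0000000010100000
  ((((~a | ~d) & ~b) & a) & c) = 0000000000100000

((((~a | ~d) & ~b) & a) & c)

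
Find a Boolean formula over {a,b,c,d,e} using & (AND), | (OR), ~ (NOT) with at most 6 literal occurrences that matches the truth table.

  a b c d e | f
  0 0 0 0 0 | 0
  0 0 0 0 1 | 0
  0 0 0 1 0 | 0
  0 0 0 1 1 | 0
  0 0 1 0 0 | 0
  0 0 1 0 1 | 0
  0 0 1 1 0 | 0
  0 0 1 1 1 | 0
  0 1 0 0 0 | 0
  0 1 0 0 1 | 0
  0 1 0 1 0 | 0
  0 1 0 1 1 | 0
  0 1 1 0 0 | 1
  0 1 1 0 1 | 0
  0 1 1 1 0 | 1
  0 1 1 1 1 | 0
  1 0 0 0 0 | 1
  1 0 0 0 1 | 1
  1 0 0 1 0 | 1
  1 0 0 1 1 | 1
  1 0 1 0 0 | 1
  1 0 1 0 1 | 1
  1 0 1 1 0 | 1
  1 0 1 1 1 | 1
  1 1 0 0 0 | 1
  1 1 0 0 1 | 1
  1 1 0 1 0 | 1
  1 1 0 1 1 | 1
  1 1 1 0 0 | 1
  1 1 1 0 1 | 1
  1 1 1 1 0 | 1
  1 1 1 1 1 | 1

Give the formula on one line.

(a | (~e & (b & c)))

  ~e = 10101010101010101010101010101010
  (b & c) = 00000000000011110000000000001111
  (~e & (b & c)) = 00000000000010100000000000001010
  (a | (~e & (b & c))) = 00000000000010101111111111111111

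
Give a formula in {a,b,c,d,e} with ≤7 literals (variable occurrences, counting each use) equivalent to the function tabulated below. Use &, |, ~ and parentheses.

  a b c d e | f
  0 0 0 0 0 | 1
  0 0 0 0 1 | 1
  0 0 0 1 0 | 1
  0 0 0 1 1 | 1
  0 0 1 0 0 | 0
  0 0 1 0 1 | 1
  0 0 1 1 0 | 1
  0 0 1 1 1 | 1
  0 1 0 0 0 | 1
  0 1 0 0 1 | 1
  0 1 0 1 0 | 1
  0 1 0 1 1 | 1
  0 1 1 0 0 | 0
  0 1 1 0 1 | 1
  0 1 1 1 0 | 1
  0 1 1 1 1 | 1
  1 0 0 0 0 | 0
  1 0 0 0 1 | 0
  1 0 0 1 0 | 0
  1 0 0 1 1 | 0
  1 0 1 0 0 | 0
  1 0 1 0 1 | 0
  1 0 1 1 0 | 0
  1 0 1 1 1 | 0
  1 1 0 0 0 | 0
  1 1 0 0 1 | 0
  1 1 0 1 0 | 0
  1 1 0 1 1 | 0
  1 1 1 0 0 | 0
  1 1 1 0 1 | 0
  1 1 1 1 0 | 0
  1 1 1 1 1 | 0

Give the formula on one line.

  ~a = 11111111111111110000000000000000
  (e & ~a) = 01010101010101010000000000000000
  ~c = 11110000111100001111000011110000
  (d | ~c) = 11110011111100111111001111110011
  ((d | ~c) & ~a) = 11110011111100110000000000000000
  ((e & ~a) | ((d | ~c) & ~a)) = 11110111111101110000000000000000

((e & ~a) | ((d | ~c) & ~a))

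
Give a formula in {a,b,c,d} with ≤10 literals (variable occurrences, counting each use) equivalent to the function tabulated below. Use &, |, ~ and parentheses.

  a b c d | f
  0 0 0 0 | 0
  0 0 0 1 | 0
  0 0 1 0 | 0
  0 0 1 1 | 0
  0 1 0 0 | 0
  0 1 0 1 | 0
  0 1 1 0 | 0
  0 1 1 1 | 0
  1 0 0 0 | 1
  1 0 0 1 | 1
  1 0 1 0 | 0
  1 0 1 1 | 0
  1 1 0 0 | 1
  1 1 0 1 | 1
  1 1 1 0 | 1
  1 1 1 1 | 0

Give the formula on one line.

  ~a = 1111111100000000
  (~a | b) = 1111111100001111
  ~c = 1100110011001100
  ((~a | b) | ~c) = 1111111111001111
  (a & ((~a | b) | ~c)) = 0000000011001111
  ~d = 1010101010101010
  (c & ~d) = 0010001000100010
  ((c & ~d) & a) = 0000000000100010
  (((c & ~d) & a) | ~c) = 1100110011101110
  ((a & ((~a | b) | ~c)) & (((c & ~d) & a) | ~c)) = 0000000011001110

((a & ((~a | b) | ~c)) & (((c & ~d) & a) | ~c))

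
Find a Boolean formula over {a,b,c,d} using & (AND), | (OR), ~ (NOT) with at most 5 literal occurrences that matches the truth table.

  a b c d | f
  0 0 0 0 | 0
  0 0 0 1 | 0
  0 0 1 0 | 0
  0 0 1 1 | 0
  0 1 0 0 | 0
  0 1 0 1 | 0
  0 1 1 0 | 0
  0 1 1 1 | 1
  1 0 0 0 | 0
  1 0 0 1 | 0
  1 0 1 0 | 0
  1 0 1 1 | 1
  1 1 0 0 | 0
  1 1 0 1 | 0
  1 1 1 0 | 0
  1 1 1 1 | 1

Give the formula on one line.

  (b | a) = 0000111111111111
  ~c = 1100110011001100
  (~c | d) = 1101110111011101
  ((b | a) & (~c | d)) = 0000110111011101
  (c & ((b | a) & (~c | d))) = 0000000100010001

(c & ((b | a) & (~c | d)))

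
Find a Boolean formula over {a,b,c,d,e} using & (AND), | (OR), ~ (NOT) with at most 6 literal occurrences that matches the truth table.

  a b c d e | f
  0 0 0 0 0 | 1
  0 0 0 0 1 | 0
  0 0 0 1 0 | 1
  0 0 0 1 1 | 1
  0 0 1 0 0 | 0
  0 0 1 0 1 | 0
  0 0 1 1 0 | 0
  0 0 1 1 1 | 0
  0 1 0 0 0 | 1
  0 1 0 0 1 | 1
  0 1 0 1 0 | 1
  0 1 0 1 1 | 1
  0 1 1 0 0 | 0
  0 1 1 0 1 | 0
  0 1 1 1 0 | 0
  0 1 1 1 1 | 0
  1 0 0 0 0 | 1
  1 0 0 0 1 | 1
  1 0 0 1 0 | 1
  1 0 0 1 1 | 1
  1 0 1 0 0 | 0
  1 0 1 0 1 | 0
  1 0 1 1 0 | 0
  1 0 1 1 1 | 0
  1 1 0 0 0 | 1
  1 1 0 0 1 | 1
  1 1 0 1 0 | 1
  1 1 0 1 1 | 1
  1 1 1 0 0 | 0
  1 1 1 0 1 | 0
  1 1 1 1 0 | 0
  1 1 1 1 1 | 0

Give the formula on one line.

((((~e | a) | b) | d) & ~c)

  ~e = 10101010101010101010101010101010
  (~e | a) = 10101010101010101111111111111111
  ((~e | a) | b) = 10101010111111111111111111111111
  (((~e | a) | b) | d) = 10111011111111111111111111111111
  ~c = 11110000111100001111000011110000
  ((((~e | a) | b) | d) & ~c) = 10110000111100001111000011110000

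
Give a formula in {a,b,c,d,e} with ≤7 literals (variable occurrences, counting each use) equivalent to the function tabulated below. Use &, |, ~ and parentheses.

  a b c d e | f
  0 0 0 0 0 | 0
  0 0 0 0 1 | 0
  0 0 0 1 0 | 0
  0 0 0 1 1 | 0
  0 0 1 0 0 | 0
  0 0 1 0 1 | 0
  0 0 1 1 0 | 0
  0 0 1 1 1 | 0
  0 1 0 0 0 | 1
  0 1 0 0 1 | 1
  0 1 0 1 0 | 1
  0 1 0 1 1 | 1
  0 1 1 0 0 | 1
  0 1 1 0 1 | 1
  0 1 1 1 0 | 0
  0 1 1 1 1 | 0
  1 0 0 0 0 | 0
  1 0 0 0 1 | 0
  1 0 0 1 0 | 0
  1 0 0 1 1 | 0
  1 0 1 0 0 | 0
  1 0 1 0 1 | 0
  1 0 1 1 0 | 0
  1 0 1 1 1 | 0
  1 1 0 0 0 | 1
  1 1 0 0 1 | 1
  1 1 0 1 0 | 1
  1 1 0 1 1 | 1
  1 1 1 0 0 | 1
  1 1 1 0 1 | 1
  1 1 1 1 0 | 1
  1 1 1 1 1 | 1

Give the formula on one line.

(b & (~d | (a | ((b | ~d) & ~c))))

  ~d = 11001100110011001100110011001100
  (b | ~d) = 11001100111111111100110011111111
  ~c = 11110000111100001111000011110000
  ((b | ~d) & ~c) = 11000000111100001100000011110000
  (a | ((b | ~d) & ~c)) = 11000000111100001111111111111111
  (~d | (a | ((b | ~d) & ~c))) = 11001100111111001111111111111111
  (b & (~d | (a | ((b | ~d) & ~c)))) = 00000000111111000000000011111111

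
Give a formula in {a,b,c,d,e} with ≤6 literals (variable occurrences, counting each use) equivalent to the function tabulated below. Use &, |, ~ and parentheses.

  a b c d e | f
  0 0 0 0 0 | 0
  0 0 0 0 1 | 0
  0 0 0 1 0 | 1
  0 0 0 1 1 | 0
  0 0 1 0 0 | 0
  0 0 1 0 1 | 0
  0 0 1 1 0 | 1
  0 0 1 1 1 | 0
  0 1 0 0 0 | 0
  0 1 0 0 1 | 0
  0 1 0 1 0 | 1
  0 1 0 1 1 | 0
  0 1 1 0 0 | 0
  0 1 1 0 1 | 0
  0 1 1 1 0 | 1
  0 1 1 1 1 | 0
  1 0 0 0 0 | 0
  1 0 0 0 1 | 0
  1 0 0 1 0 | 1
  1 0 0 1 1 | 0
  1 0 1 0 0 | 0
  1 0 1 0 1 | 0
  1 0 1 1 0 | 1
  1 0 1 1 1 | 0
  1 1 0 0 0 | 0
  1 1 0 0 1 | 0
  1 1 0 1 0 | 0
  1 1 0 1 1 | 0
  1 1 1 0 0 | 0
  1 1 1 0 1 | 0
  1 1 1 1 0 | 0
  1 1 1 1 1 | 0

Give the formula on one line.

  ~a = 11111111111111110000000000000000
  ~b = 11111111000000001111111100000000
  (~a | ~b) = 11111111111111111111111100000000
  ~e = 10101010101010101010101010101010
  ((~a | ~b) & ~e) = 10101010101010101010101000000000
  (~e & d) = 00100010001000100010001000100010
  (((~a | ~b) & ~e) & (~e & d)) = 00100010001000100010001000000000

(((~a | ~b) & ~e) & (~e & d))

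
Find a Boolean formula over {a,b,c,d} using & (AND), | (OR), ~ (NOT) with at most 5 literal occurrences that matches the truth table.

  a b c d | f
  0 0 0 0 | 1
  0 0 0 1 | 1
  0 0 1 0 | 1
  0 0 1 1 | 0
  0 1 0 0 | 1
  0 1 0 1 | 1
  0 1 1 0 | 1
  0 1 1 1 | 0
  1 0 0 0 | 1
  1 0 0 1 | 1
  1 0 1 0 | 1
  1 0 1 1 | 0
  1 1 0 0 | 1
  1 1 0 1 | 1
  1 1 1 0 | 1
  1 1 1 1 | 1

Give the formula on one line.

((a & b) | (~d | ~c))

  (a & b) = 0000000000001111
  ~d = 1010101010101010
  ~c = 1100110011001100
  (~d | ~c) = 1110111011101110
  ((a & b) | (~d | ~c)) = 1110111011101111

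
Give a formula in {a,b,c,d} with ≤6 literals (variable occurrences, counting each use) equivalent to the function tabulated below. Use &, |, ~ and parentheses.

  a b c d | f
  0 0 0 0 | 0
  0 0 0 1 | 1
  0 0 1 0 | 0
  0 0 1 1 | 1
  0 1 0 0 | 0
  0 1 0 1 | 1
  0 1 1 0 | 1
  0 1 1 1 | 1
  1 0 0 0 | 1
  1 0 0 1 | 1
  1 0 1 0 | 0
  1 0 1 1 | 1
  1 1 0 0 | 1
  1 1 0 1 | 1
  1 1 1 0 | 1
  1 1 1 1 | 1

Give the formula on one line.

(d | ((c & b) | (~c & (a | d))))

  (c & b) = 0000001100000011
  ~c = 1100110011001100
  (a | d) = 0101010111111111
  (~c & (a | d)) = 0100010011001100
  ((c & b) | (~c & (a | d))) = 0100011111001111
  (d | ((c & b) | (~c & (a | d)))) = 0101011111011111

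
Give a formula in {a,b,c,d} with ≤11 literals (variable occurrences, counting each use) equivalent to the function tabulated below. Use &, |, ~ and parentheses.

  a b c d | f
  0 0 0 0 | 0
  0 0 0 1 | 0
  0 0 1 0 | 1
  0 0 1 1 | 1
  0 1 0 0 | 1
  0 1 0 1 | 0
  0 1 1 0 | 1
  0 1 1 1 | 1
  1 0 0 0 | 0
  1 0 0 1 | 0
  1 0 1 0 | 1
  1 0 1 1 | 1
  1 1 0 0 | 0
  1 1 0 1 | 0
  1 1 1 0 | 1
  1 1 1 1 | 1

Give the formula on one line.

  ~d = 1010101010101010
  ~c = 1100110011001100
  (~d & ~c) = 1000100010001000
  (c | b) = 0011111100111111
  ((c | b) & a) = 0000000000111111
  (((c | b) & a) | b) = 0000111100111111
  ((~d & ~c) & (((c | b) & a) | b)) = 0000100000001000
  ~a = 1111111100000000
  (((~d & ~c) & (((c | b) & a) | b)) & ~a) = 0000100000000000
  ((((~d & ~c) & (((c | b) & a) | b)) & ~a) | c) = 0011101100110011

((((~d & ~c) & (((c | b) & a) | b)) & ~a) | c)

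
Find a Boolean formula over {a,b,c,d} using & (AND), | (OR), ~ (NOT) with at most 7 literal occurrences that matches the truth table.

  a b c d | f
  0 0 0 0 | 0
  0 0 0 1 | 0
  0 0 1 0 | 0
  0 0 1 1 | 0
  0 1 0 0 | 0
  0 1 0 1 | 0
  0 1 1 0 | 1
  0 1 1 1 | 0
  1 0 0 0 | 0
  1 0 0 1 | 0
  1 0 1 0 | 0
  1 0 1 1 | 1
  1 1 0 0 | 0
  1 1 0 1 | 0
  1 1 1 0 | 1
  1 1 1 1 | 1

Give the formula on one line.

(c & ((d & a) | (~d & b)))

  (d & a) = 0000000001010101
  ~d = 1010101010101010
  (~d & b) = 0000101000001010
  ((d & a) | (~d & b)) = 0000101001011111
  (c & ((d & a) | (~d & b))) = 0000001000010011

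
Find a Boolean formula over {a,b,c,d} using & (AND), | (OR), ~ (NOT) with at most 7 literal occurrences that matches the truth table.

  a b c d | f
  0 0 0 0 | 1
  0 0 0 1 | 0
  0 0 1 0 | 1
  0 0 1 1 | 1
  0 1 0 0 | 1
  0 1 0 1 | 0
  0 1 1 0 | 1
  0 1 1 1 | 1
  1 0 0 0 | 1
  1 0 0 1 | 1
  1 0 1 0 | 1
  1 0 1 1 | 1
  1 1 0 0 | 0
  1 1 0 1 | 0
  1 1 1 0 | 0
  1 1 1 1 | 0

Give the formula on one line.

  ~b = 1111000011110000
  (a & ~b) = 0000000011110000
  ~a = 1111111100000000
  ~d = 1010101010101010
  (~a & ~d) = 1010101000000000
  ((~a & ~d) | c) = 1011101100110011
  ((a & ~b) | ((~a & ~d) | c)) = 1011101111110011
  (~a | ~b) = 1111111111110000
  (((a & ~b) | ((~a & ~d) | c)) & (~a | ~b)) = 1011101111110000

(((a & ~b) | ((~a & ~d) | c)) & (~a | ~b))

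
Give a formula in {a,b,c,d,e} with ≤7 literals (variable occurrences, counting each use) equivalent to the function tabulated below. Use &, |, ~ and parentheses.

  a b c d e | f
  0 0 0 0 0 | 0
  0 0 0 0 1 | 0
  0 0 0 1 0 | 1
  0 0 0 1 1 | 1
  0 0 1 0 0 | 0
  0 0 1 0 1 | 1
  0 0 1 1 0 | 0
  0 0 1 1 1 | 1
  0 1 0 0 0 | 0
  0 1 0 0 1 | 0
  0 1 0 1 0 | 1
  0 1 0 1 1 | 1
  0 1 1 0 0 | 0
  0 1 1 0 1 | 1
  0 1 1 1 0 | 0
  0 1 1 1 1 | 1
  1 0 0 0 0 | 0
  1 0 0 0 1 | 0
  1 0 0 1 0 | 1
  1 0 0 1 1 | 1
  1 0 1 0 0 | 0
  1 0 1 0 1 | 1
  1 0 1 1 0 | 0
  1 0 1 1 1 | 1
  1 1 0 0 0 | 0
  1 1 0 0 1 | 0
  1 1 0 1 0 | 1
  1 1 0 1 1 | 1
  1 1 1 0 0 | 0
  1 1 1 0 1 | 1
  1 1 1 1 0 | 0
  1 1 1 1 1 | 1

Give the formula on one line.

  (e & c) = 00000101000001010000010100000101
  ~c = 11110000111100001111000011110000
  (d & ~c) = 00110000001100000011000000110000
  ((e & c) | (d & ~c)) = 00110101001101010011010100110101

((e & c) | (d & ~c))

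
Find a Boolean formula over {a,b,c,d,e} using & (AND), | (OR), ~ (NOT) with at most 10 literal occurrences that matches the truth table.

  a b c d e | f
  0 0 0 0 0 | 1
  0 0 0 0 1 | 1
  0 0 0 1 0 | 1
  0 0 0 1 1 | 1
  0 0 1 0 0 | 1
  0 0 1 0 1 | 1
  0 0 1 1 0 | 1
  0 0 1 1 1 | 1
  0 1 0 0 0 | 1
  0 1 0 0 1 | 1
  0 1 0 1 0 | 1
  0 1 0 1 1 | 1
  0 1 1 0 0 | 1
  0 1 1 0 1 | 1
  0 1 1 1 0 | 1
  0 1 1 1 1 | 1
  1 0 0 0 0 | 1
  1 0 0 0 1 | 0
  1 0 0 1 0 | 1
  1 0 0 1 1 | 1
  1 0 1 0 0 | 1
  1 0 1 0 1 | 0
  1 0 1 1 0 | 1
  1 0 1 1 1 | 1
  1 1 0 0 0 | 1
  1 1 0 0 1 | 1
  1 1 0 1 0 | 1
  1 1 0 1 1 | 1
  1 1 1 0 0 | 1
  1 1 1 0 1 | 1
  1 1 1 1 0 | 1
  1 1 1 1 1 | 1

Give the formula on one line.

((e & d) | (((~e | b) | ~a) & (~d | ~e)))

  (e & d) = 00010001000100010001000100010001
  ~e = 10101010101010101010101010101010
  (~e | b) = 10101010111111111010101011111111
  ~a = 11111111111111110000000000000000
  ((~e | b) | ~a) = 11111111111111111010101011111111
  ~d = 11001100110011001100110011001100
  (~d | ~e) = 11101110111011101110111011101110
  (((~e | b) | ~a) & (~d | ~e)) = 11101110111011101010101011101110
  ((e & d) | (((~e | b) | ~a) & (~d | ~e))) = 11111111111111111011101111111111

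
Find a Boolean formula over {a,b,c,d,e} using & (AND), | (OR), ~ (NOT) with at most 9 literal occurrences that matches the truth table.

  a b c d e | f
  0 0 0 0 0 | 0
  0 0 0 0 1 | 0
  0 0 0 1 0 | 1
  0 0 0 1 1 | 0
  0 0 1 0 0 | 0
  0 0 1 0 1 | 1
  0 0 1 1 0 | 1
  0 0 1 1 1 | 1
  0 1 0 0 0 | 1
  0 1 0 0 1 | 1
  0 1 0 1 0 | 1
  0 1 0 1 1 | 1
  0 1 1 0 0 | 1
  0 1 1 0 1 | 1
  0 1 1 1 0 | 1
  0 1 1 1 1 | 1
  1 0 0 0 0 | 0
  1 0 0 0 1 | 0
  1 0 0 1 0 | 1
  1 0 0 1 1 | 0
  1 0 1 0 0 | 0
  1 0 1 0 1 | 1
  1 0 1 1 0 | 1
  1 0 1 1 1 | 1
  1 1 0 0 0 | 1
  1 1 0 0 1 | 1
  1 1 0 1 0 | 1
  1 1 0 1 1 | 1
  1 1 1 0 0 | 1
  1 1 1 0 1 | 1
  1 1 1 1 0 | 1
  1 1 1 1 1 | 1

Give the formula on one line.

  ~e = 10101010101010101010101010101010
  (c | ~e) = 10101111101011111010111110101111
  (e & (c | ~e)) = 00000101000001010000010100000101
  (b | (e & (c | ~e))) = 00000101111111110000010111111111
  (d & (c | ~e)) = 00100011001000110010001100100011
  ((b | (e & (c | ~e))) | (d & (c | ~e))) = 00100111111111110010011111111111

((b | (e & (c | ~e))) | (d & (c | ~e)))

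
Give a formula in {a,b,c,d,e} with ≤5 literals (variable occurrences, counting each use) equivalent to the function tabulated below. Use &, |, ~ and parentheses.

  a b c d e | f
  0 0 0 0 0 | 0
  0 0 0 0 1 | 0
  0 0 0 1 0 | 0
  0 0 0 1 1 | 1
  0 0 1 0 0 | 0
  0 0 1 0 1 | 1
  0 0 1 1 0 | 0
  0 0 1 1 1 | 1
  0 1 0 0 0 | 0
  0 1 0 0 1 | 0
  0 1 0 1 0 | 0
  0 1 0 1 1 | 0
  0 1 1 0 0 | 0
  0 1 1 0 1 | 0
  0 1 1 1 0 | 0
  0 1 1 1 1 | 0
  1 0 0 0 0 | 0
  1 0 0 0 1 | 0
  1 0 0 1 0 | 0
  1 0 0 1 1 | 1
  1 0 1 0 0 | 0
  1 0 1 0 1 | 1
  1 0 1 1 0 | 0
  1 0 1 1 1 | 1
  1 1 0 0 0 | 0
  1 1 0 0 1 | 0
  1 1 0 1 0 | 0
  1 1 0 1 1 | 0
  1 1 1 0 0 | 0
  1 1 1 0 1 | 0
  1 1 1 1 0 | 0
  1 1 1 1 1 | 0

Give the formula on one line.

((e & ~b) & ((~b & d) | c))

  ~b = 11111111000000001111111100000000
  (e & ~b) = 01010101000000000101010100000000
  (~b & d) = 00110011000000000011001100000000
  ((~b & d) | c) = 00111111000011110011111100001111
  ((e & ~b) & ((~b & d) | c)) = 00010101000000000001010100000000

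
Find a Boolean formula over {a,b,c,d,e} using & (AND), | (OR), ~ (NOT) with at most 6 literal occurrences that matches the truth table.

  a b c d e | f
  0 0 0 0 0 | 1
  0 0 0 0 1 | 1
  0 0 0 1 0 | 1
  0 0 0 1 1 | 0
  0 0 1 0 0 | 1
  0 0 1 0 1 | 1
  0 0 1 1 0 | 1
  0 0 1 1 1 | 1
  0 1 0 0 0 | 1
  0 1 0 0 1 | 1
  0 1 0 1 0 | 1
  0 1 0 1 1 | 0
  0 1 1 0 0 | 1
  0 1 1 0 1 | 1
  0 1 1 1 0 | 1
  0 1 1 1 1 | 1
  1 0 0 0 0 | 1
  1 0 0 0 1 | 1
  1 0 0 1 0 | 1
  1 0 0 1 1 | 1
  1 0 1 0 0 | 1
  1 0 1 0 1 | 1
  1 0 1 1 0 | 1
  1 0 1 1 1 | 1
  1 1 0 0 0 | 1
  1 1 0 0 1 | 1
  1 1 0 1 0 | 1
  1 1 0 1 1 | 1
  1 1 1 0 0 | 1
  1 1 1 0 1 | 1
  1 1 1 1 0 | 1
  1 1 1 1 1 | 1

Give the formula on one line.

((a | ~e) | ((~d | a) | (e & c)))

  ~e = 10101010101010101010101010101010
  (a | ~e) = 10101010101010101111111111111111
  ~d = 11001100110011001100110011001100
  (~d | a) = 11001100110011001111111111111111
  (e & c) = 00000101000001010000010100000101
  ((~d | a) | (e & c)) = 11001101110011011111111111111111
  ((a | ~e) | ((~d | a) | (e & c))) = 11101111111011111111111111111111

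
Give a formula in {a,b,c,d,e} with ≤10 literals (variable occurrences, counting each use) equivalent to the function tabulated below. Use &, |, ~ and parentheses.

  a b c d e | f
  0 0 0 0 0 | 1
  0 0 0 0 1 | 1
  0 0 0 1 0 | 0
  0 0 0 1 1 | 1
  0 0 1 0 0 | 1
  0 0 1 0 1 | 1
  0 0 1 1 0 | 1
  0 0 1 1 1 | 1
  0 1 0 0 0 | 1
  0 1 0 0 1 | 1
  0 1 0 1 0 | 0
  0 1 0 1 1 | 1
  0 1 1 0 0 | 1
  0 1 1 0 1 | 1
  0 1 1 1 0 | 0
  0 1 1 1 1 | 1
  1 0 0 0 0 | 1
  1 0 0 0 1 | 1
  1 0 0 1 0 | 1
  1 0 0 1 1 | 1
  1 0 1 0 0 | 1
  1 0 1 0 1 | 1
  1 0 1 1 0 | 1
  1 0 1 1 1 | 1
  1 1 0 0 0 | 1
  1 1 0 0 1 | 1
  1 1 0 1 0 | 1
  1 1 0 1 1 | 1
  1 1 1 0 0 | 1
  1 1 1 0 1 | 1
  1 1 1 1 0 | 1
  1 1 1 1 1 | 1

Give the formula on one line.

((e | ((c & ~b) | (~e & a))) | (((e & ~b) & d) | ~d))

  ~b = 11111111000000001111111100000000
  (c & ~b) = 00001111000000000000111100000000
  ~e = 10101010101010101010101010101010
  (~e & a) = 00000000000000001010101010101010
  ((c & ~b) | (~e & a)) = 00001111000000001010111110101010
  (e | ((c & ~b) | (~e & a))) = 01011111010101011111111111111111
  (e & ~b) = 01010101000000000101010100000000
  ((e & ~b) & d) = 00010001000000000001000100000000
  ~d = 11001100110011001100110011001100
  (((e & ~b) & d) | ~d) = 11011101110011001101110111001100
  ((e | ((c & ~b) | (~e & a))) | (((e & ~b) & d) | ~d)) = 11011111110111011111111111111111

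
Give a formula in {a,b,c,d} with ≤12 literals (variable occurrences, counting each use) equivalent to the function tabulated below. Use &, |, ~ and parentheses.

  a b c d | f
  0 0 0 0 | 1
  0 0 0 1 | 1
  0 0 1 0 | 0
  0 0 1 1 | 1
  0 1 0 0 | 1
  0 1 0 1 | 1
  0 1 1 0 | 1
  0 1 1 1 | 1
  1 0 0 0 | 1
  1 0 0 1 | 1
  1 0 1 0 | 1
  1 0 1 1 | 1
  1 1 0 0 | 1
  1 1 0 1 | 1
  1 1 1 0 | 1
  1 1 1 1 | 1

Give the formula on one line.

  ~c = 1100110011001100
  (a | d) = 0101010111111111
  (~c | (a | d)) = 1101110111111111
  ~a = 1111111100000000
  (~a | c) = 1111111100110011
  (d & ~c) = 0100010001000100
  (b | (d & ~c)) = 0100111101001111
  ((b | (d & ~c)) | d) = 0101111101011111
  ((~a | c) & ((b | (d & ~c)) | d)) = 0101111100010011
  ((~c | (a | d)) | ((~a | c) & ((b | (d & ~c)) | d))) = 1101111111111111

((~c | (a | d)) | ((~a | c) & ((b | (d & ~c)) | d)))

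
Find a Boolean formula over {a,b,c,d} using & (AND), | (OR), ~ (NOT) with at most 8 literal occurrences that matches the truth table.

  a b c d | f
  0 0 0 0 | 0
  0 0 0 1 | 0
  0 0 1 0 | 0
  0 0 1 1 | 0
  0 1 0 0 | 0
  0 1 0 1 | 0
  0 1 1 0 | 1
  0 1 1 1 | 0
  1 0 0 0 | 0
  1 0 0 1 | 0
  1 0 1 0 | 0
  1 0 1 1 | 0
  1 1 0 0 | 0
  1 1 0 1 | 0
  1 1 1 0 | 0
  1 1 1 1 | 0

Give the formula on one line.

  ~d = 1010101010101010
  ~c = 1100110011001100
  (d | ~c) = 1101110111011101
  ~a = 1111111100000000
  ((d | ~c) | ~a) = 1111111111011101
  (~d & ((d | ~c) | ~a)) = 1010101010001000
  (b & c) = 0000001100000011
  ((~d & ((d | ~c) | ~a)) & (b & c)) = 0000001000000000

((~d & ((d | ~c) | ~a)) & (b & c))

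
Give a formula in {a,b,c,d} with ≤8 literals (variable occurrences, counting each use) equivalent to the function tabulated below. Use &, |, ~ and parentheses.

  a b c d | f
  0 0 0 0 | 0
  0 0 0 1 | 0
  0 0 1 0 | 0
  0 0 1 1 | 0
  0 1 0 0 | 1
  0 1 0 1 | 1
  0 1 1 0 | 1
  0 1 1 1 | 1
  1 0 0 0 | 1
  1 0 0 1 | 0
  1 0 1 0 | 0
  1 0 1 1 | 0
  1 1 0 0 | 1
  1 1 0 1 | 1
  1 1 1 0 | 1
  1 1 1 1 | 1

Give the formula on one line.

(b | (((~c | b) & a) & ~d))

  ~c = 1100110011001100
  (~c | b) = 1100111111001111
  ((~c | b) & a) = 0000000011001111
  ~d = 1010101010101010
  (((~c | b) & a) & ~d) = 0000000010001010
  (b | (((~c | b) & a) & ~d)) = 0000111110001111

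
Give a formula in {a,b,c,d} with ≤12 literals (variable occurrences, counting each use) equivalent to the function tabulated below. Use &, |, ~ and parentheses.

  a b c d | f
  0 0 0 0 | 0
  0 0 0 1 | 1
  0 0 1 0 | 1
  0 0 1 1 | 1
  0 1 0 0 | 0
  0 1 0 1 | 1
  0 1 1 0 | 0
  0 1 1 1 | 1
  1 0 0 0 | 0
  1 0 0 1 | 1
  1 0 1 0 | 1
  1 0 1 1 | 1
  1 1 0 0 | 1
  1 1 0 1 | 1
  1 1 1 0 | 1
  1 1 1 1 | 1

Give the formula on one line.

((d | (~c & (b & a))) | ((c & d) | ((~b | a) & c)))

  ~c = 1100110011001100
  (b & a) = 0000000000001111
  (~c & (b & a)) = 0000000000001100
  (d | (~c & (b & a))) = 0101010101011101
  (c & d) = 0001000100010001
  ~b = 1111000011110000
  (~b | a) = 1111000011111111
  ((~b | a) & c) = 0011000000110011
  ((c & d) | ((~b | a) & c)) = 0011000100110011
  ((d | (~c & (b & a))) | ((c & d) | ((~b | a) & c))) = 0111010101111111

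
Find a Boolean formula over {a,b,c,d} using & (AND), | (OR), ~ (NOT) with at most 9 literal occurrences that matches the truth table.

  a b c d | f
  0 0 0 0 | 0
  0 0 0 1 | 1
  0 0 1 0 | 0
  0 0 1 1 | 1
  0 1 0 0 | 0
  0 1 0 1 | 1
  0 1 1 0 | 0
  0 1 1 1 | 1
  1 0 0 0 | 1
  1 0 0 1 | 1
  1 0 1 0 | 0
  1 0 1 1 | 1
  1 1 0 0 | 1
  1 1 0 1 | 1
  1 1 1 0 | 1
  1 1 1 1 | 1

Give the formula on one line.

(((d | a) & ~c) | (d | (a & b)))

  (d | a) = 0101010111111111
  ~c = 1100110011001100
  ((d | a) & ~c) = 0100010011001100
  (a & b) = 0000000000001111
  (d | (a & b)) = 0101010101011111
  (((d | a) & ~c) | (d | (a & b))) = 0101010111011111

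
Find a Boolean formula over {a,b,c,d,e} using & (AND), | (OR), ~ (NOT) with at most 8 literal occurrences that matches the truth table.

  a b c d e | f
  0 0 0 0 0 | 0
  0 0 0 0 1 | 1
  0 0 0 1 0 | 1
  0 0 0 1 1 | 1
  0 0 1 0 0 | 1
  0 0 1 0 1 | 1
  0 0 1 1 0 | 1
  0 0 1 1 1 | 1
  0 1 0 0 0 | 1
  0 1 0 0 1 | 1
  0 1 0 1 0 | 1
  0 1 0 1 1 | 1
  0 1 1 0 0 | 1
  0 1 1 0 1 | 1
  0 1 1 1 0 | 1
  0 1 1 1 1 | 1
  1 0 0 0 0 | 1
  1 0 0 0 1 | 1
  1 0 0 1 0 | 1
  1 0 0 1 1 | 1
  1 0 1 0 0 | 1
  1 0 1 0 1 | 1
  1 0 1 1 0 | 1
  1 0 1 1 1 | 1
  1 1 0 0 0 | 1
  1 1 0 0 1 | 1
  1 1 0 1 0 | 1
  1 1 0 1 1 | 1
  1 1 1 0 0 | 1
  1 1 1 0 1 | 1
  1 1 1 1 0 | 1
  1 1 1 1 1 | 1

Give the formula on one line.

(((e & (~b | ~d)) | (a | (b | c))) | d)

  ~b = 11111111000000001111111100000000
  ~d = 11001100110011001100110011001100
  (~b | ~d) = 11111111110011001111111111001100
  (e & (~b | ~d)) = 01010101010001000101010101000100
  (b | c) = 00001111111111110000111111111111
  (a | (b | c)) = 00001111111111111111111111111111
  ((e & (~b | ~d)) | (a | (b | c))) = 01011111111111111111111111111111
  (((e & (~b | ~d)) | (a | (b | c))) | d) = 01111111111111111111111111111111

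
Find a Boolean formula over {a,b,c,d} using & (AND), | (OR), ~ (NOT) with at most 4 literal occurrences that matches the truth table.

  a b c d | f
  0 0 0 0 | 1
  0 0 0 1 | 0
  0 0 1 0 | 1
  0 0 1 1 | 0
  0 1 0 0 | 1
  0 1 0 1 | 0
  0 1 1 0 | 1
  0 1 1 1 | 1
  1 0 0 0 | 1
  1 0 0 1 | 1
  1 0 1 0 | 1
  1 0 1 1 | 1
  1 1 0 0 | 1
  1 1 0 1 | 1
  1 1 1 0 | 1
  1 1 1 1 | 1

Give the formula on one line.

((c & b) | (a | ~d))

  (c & b) = 0000001100000011
  ~d = 1010101010101010
  (a | ~d) = 1010101011111111
  ((c & b) | (a | ~d)) = 1010101111111111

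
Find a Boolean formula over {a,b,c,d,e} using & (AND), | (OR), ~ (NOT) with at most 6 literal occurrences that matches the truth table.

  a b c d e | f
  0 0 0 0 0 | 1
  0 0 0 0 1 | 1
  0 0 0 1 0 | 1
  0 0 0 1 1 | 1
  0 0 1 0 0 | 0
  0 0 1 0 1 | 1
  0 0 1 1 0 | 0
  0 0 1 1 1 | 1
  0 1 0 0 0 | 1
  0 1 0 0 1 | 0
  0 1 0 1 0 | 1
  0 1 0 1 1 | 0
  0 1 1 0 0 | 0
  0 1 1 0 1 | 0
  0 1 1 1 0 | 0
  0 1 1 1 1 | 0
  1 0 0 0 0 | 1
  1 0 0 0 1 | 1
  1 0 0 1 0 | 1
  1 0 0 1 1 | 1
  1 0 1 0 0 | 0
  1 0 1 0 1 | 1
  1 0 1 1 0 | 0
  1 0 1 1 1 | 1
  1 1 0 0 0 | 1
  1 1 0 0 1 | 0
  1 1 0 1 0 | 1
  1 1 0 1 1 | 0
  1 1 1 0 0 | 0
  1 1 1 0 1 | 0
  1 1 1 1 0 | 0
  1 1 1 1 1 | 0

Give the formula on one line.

  ~c = 11110000111100001111000011110000
  (e | ~c) = 11110101111101011111010111110101
  ~e = 10101010101010101010101010101010
  ~b = 11111111000000001111111100000000
  (~e | ~b) = 11111111101010101111111110101010
  ((e | ~c) & (~e | ~b)) = 11110101101000001111010110100000

((e | ~c) & (~e | ~b))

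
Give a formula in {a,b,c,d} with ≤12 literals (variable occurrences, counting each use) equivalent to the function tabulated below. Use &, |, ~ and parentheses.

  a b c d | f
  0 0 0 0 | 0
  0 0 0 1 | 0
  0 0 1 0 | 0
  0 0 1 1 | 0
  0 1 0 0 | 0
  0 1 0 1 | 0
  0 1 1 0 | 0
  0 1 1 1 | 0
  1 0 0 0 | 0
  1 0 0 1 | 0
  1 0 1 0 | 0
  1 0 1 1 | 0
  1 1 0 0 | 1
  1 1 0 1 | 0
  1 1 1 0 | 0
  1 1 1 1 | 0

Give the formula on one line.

  ~c = 1100110011001100
  (~c & a) = 0000000011001100
  ~d = 1010101010101010
  (~d | c) = 1011101110111011
  ~b = 1111000011110000
  (b & ~d) = 0000101000001010
  (~b | (b & ~d)) = 1111101011111010
  ((~d | c) | (~b | (b & ~d))) = 1111101111111011
  ((~c & a) & ((~d | c) | (~b | (b & ~d)))) = 0000000011001000
  (a & b) = 0000000000001111
  (((~c & a) & ((~d | c) | (~b | (b & ~d)))) & (a & b)) = 0000000000001000

(((~c & a) & ((~d | c) | (~b | (b & ~d)))) & (a & b))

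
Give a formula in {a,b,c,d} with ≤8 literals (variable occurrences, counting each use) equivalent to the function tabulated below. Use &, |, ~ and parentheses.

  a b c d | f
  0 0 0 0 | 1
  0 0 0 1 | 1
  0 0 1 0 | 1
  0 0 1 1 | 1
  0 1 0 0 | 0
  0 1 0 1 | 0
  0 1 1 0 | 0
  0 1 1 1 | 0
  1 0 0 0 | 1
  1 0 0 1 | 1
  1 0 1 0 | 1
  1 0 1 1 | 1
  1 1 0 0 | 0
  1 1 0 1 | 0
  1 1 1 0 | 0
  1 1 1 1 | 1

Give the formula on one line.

  ~b = 1111000011110000
  (a & c) = 0000000000110011
  (~b & c) = 0011000000110000
  ((a & c) | (~b & c)) = 0011000000110011
  (b & ((a & c) | (~b & c))) = 0000000000000011
  (d & (b & ((a & c) | (~b & c)))) = 0000000000000001
  (~b | (d & (b & ((a & c) | (~b & c))))) = 1111000011110001

(~b | (d & (b & ((a & c) | (~b & c)))))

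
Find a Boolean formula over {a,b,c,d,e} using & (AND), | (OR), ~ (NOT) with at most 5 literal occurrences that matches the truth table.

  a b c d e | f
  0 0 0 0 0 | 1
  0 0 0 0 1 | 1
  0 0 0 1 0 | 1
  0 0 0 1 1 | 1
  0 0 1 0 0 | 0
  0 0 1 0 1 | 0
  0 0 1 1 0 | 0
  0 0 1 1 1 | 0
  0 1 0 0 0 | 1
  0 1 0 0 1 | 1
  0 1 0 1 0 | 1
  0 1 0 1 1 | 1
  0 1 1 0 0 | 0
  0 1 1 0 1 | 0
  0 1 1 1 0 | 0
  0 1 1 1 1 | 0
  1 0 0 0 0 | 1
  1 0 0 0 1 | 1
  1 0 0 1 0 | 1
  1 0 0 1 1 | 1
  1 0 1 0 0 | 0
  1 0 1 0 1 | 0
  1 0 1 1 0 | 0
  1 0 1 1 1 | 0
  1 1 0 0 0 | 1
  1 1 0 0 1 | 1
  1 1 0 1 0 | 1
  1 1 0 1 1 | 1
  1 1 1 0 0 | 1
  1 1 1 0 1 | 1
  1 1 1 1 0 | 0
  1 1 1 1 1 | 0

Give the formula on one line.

(((~d & a) & b) | ~c)

  ~d = 11001100110011001100110011001100
  (~d & a) = 00000000000000001100110011001100
  ((~d & a) & b) = 00000000000000000000000011001100
  ~c = 11110000111100001111000011110000
  (((~d & a) & b) | ~c) = 11110000111100001111000011111100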